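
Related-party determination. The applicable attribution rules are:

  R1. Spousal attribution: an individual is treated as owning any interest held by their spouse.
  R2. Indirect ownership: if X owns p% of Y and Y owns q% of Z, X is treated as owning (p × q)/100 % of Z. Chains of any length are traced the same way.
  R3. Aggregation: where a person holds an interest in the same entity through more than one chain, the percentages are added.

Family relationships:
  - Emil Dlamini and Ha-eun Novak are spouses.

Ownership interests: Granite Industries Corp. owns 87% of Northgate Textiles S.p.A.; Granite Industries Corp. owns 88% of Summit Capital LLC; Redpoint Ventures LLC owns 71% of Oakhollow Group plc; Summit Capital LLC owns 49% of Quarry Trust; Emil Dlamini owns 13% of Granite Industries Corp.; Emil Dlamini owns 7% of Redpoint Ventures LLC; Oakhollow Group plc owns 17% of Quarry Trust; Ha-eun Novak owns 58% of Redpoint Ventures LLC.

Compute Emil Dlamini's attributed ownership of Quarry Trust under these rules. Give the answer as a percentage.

By spousal attribution (R1), Emil Dlamini is treated as also owning Ha-eun Novak's interest in Redpoint Ventures LLC, giving 7% + 58% = 65%.
Chain via Granite Industries Corp. → Summit Capital LLC (R2): 13% × 88% × 49% = 5.6056% of Quarry Trust.
Chain via Redpoint Ventures LLC → Oakhollow Group plc (R2): 65% × 71% × 17% = 7.8455% of Quarry Trust.
Aggregating (R3): 5.6056% + 7.8455% = 13.4511%.

13.4511%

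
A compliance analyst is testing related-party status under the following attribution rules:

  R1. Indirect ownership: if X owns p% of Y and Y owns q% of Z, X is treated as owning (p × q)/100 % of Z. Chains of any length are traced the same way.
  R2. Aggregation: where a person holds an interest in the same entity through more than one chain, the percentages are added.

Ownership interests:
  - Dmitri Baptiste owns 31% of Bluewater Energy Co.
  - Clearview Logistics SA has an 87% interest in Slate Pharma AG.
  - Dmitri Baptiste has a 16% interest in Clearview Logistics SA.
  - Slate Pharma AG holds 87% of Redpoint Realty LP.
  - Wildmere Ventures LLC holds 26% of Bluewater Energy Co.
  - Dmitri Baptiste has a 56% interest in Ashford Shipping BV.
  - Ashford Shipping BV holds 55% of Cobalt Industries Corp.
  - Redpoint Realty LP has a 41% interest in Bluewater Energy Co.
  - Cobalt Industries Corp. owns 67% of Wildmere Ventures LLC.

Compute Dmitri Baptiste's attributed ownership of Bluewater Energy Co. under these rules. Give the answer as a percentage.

41.330624%

Chain via Ashford Shipping BV → Cobalt Industries Corp. → Wildmere Ventures LLC (R1): 56% × 55% × 67% × 26% = 5.36536% of Bluewater Energy Co.
Chain via Clearview Logistics SA → Slate Pharma AG → Redpoint Realty LP (R1): 16% × 87% × 87% × 41% = 4.965264% of Bluewater Energy Co.
Direct interest in Bluewater Energy Co: 31%.
Aggregating (R2): 5.36536% + 4.965264% + 31% = 41.330624%.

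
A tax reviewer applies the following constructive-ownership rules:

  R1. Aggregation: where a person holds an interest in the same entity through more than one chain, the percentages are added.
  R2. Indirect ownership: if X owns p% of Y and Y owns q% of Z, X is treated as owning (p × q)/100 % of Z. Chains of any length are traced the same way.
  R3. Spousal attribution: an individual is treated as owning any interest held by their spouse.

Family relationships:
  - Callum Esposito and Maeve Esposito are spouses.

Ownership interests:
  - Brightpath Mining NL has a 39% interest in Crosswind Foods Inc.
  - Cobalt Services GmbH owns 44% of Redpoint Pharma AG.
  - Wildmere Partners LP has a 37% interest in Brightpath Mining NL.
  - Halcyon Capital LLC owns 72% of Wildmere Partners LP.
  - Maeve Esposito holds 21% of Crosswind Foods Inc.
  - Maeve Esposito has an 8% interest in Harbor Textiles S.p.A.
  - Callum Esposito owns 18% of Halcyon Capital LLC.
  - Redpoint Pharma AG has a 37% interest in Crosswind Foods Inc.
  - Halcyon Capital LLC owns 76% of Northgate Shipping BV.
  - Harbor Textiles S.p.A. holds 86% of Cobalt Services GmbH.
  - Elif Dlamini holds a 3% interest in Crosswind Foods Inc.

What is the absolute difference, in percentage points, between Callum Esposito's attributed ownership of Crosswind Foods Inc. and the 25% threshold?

1.009808

By spousal attribution (R3), Callum Esposito is treated as owning Maeve Esposito's 8% interest in Harbor Textiles S.p.A.
By spousal attribution (R3), Callum Esposito is treated as owning Maeve Esposito's 21% interest in Crosswind Foods Inc.
Chain via Halcyon Capital LLC → Wildmere Partners LP → Brightpath Mining NL (R2): 18% × 72% × 37% × 39% = 1.870128% of Crosswind Foods Inc.
Chain via Harbor Textiles S.p.A. → Cobalt Services GmbH → Redpoint Pharma AG (R2): 8% × 86% × 44% × 37% = 1.120064% of Crosswind Foods Inc.
Direct interest in Crosswind Foods Inc: 21%.
Aggregating (R1): 1.870128% + 1.120064% + 21% = 23.990192%.
23.990192% falls short of the 25% threshold by 1.009808 percentage points.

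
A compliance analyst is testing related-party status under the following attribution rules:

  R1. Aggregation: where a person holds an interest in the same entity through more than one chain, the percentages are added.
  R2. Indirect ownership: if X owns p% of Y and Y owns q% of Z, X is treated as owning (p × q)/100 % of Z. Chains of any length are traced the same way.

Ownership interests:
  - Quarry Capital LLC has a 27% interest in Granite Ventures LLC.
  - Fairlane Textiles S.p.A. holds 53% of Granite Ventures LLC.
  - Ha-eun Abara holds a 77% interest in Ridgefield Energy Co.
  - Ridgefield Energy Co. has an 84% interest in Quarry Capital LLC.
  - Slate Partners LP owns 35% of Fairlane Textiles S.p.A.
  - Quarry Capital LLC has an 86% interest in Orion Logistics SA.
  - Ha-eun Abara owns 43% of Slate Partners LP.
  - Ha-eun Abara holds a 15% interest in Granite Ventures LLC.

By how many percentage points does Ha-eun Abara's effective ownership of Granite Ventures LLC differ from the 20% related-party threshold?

20.4401

Chain via Ridgefield Energy Co. → Quarry Capital LLC (R2): 77% × 84% × 27% = 17.4636% of Granite Ventures LLC.
Chain via Slate Partners LP → Fairlane Textiles S.p.A. (R2): 43% × 35% × 53% = 7.9765% of Granite Ventures LLC.
Direct interest in Granite Ventures LLC: 15%.
Aggregating (R1): 17.4636% + 7.9765% + 15% = 40.4401%.
40.4401% exceeds the 20% threshold by 20.4401 percentage points.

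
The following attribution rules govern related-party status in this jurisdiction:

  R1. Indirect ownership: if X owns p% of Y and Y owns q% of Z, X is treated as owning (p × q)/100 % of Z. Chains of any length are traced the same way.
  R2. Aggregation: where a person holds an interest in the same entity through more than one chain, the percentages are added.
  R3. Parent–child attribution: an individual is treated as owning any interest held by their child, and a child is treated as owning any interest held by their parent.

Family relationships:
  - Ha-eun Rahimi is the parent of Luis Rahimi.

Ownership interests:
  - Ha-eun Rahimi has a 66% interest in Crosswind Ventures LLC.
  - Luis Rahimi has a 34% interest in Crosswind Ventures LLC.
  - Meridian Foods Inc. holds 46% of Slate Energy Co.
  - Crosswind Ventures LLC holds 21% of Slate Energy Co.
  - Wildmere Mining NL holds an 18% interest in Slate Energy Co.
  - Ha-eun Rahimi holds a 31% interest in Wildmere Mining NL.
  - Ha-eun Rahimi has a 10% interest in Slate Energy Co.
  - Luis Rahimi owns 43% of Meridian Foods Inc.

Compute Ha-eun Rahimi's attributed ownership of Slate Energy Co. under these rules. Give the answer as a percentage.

56.36%

By parent–child attribution (R3), Ha-eun Rahimi is treated as also owning Luis Rahimi's interest in Crosswind Ventures LLC, giving 66% + 34% = 100%.
By parent–child attribution (R3), Ha-eun Rahimi is treated as owning Luis Rahimi's 43% interest in Meridian Foods Inc.
Chain via Wildmere Mining NL (R1): 31% × 18% = 5.58% of Slate Energy Co.
Chain via Crosswind Ventures LLC (R1): 100% × 21% = 21% of Slate Energy Co.
Direct interest in Slate Energy Co: 10%.
Chain via Meridian Foods Inc. (R1): 43% × 46% = 19.78% of Slate Energy Co.
Aggregating (R2): 5.58% + 21% + 10% + 19.78% = 56.36%.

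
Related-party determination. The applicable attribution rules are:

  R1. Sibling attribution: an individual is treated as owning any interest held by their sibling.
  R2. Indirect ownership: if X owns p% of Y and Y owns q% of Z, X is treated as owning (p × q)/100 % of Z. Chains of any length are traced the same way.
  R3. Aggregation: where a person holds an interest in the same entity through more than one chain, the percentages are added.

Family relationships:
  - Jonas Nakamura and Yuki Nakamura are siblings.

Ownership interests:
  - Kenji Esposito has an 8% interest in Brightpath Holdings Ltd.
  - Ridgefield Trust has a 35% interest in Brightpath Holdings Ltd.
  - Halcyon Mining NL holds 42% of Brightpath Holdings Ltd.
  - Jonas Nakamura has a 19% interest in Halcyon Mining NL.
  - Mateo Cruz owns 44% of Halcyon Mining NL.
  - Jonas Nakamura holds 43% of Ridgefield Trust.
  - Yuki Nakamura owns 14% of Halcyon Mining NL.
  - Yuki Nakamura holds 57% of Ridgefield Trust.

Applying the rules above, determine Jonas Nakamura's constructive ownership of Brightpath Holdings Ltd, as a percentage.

48.86%

By sibling attribution (R1), Jonas Nakamura is treated as also owning Yuki Nakamura's interest in Ridgefield Trust, giving 43% + 57% = 100%.
By sibling attribution (R1), Jonas Nakamura is treated as also owning Yuki Nakamura's interest in Halcyon Mining NL, giving 19% + 14% = 33%.
Chain via Ridgefield Trust (R2): 100% × 35% = 35% of Brightpath Holdings Ltd.
Chain via Halcyon Mining NL (R2): 33% × 42% = 13.86% of Brightpath Holdings Ltd.
Aggregating (R3): 35% + 13.86% = 48.86%.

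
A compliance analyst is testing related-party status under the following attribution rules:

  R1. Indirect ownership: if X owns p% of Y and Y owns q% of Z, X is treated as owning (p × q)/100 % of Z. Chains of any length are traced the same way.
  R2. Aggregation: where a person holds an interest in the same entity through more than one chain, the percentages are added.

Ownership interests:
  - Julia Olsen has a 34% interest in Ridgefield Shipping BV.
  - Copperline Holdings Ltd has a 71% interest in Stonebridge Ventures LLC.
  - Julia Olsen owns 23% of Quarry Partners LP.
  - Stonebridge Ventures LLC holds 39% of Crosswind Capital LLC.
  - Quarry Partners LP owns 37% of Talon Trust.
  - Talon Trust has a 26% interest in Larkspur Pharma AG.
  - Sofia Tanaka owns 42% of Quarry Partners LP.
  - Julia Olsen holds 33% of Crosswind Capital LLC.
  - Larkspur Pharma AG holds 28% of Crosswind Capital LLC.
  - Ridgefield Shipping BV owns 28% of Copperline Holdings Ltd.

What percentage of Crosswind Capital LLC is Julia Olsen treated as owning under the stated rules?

Chain via Ridgefield Shipping BV → Copperline Holdings Ltd → Stonebridge Ventures LLC (R1): 34% × 28% × 71% × 39% = 2.636088% of Crosswind Capital LLC.
Chain via Quarry Partners LP → Talon Trust → Larkspur Pharma AG (R1): 23% × 37% × 26% × 28% = 0.619528% of Crosswind Capital LLC.
Direct interest in Crosswind Capital LLC: 33%.
Aggregating (R2): 2.636088% + 0.619528% + 33% = 36.255616%.

36.255616%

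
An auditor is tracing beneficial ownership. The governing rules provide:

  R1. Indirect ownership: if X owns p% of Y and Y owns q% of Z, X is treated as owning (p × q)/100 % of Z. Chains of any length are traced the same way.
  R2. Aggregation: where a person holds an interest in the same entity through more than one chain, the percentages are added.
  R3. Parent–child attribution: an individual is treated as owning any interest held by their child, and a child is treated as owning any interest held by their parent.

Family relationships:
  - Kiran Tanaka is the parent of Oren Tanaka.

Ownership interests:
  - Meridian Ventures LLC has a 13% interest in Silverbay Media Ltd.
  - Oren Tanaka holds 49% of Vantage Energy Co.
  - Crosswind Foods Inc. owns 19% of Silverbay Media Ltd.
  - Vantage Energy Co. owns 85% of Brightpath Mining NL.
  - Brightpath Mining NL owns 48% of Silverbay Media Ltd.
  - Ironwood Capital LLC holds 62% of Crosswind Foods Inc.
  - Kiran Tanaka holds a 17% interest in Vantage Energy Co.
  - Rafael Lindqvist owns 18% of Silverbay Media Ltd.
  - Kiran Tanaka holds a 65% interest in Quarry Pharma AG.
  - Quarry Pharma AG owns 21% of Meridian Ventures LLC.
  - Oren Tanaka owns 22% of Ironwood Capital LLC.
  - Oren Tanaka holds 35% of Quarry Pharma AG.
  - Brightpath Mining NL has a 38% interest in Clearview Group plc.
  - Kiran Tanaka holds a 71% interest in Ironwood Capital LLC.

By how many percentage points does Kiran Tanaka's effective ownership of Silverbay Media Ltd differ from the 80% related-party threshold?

By parent–child attribution (R3), Kiran Tanaka is treated as also owning Oren Tanaka's interest in Quarry Pharma AG, giving 65% + 35% = 100%.
By parent–child attribution (R3), Kiran Tanaka is treated as also owning Oren Tanaka's interest in Vantage Energy Co, giving 17% + 49% = 66%.
By parent–child attribution (R3), Kiran Tanaka is treated as also owning Oren Tanaka's interest in Ironwood Capital LLC, giving 71% + 22% = 93%.
Chain via Quarry Pharma AG → Meridian Ventures LLC (R1): 100% × 21% × 13% = 2.73% of Silverbay Media Ltd.
Chain via Vantage Energy Co. → Brightpath Mining NL (R1): 66% × 85% × 48% = 26.928% of Silverbay Media Ltd.
Chain via Ironwood Capital LLC → Crosswind Foods Inc. (R1): 93% × 62% × 19% = 10.9554% of Silverbay Media Ltd.
Aggregating (R2): 2.73% + 26.928% + 10.9554% = 40.6134%.
40.6134% falls short of the 80% threshold by 39.3866 percentage points.

39.3866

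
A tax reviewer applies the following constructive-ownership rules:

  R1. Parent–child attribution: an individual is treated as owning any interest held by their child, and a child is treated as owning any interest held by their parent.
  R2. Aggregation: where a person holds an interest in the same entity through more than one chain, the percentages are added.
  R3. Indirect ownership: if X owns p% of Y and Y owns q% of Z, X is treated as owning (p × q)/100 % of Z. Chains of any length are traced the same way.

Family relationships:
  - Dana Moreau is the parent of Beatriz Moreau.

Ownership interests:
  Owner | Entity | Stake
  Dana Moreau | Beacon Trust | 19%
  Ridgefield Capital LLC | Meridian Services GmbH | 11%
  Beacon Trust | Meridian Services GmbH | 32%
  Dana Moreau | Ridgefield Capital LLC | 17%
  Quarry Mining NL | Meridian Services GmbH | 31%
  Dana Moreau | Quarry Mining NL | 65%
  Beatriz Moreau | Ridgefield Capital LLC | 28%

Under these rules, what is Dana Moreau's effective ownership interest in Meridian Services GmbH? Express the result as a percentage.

By parent–child attribution (R1), Dana Moreau is treated as also owning Beatriz Moreau's interest in Ridgefield Capital LLC, giving 17% + 28% = 45%.
Chain via Beacon Trust (R3): 19% × 32% = 6.08% of Meridian Services GmbH.
Chain via Ridgefield Capital LLC (R3): 45% × 11% = 4.95% of Meridian Services GmbH.
Chain via Quarry Mining NL (R3): 65% × 31% = 20.15% of Meridian Services GmbH.
Aggregating (R2): 6.08% + 4.95% + 20.15% = 31.18%.

31.18%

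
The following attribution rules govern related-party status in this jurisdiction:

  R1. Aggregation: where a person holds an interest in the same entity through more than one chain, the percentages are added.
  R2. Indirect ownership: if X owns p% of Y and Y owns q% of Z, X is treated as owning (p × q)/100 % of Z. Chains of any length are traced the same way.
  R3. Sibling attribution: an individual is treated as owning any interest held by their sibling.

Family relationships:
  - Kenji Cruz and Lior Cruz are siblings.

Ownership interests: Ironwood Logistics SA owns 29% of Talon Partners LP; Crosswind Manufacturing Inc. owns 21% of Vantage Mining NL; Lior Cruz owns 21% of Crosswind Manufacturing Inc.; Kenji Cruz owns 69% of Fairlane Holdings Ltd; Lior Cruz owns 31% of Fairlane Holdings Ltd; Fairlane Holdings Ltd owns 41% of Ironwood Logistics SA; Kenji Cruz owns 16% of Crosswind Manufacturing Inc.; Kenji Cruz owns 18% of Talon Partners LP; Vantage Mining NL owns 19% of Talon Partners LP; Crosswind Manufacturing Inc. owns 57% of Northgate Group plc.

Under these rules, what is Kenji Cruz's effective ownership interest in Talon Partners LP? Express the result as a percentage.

By sibling attribution (R3), Kenji Cruz is treated as also owning Lior Cruz's interest in Crosswind Manufacturing Inc, giving 16% + 21% = 37%.
By sibling attribution (R3), Kenji Cruz is treated as also owning Lior Cruz's interest in Fairlane Holdings Ltd, giving 69% + 31% = 100%.
Chain via Crosswind Manufacturing Inc. → Vantage Mining NL (R2): 37% × 21% × 19% = 1.4763% of Talon Partners LP.
Chain via Fairlane Holdings Ltd → Ironwood Logistics SA (R2): 100% × 41% × 29% = 11.89% of Talon Partners LP.
Direct interest in Talon Partners LP: 18%.
Aggregating (R1): 1.4763% + 11.89% + 18% = 31.3663%.

31.3663%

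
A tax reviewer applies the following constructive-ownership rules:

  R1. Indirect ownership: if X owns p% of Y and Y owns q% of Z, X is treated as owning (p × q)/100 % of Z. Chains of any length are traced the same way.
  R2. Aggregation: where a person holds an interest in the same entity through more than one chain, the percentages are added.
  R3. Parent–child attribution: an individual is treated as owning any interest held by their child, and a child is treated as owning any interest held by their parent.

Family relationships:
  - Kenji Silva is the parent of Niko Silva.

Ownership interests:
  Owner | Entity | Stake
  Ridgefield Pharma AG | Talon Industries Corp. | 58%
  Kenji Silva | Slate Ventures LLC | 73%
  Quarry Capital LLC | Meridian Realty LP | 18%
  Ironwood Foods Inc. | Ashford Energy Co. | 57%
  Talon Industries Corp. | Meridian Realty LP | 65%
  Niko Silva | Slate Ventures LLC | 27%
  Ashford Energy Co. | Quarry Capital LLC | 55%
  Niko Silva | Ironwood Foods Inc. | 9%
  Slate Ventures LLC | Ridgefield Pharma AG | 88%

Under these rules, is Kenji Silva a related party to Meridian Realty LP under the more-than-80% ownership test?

No

By parent–child attribution (R3), Kenji Silva is treated as also owning Niko Silva's interest in Slate Ventures LLC, giving 73% + 27% = 100%.
By parent–child attribution (R3), Kenji Silva is treated as owning Niko Silva's 9% interest in Ironwood Foods Inc.
Chain via Slate Ventures LLC → Ridgefield Pharma AG → Talon Industries Corp. (R1): 100% × 88% × 58% × 65% = 33.176% of Meridian Realty LP.
Chain via Ironwood Foods Inc. → Ashford Energy Co. → Quarry Capital LLC (R1): 9% × 57% × 55% × 18% = 0.50787% of Meridian Realty LP.
Aggregating (R2): 33.176% + 0.50787% = 33.68387%.
33.68387% does not exceed the 80% threshold, so Kenji is not a related party to Meridian Realty LP.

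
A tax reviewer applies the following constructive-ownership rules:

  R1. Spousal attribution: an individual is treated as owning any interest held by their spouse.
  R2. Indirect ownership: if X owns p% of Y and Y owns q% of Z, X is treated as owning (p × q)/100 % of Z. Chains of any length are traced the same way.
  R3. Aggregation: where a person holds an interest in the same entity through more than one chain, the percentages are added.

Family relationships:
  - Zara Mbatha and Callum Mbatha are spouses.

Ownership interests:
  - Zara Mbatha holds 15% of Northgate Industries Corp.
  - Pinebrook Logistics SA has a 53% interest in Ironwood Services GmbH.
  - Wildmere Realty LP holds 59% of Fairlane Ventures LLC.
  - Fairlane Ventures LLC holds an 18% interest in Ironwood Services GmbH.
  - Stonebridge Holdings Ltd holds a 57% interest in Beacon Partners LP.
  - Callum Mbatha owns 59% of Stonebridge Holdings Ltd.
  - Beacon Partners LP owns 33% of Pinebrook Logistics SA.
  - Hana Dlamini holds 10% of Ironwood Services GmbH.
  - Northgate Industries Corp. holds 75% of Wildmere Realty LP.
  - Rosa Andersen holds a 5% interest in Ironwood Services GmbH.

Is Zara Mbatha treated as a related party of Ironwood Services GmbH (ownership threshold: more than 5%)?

By spousal attribution (R1), Zara Mbatha is treated as owning Callum Mbatha's 59% interest in Stonebridge Holdings Ltd.
Chain via Northgate Industries Corp. → Wildmere Realty LP → Fairlane Ventures LLC (R2): 15% × 75% × 59% × 18% = 1.19475% of Ironwood Services GmbH.
Chain via Stonebridge Holdings Ltd → Beacon Partners LP → Pinebrook Logistics SA (R2): 59% × 57% × 33% × 53% = 5.881887% of Ironwood Services GmbH.
Aggregating (R3): 1.19475% + 5.881887% = 7.076637%.
7.076637% exceeds the 5% threshold, so Zara is a related party to Ironwood Services GmbH.

Yes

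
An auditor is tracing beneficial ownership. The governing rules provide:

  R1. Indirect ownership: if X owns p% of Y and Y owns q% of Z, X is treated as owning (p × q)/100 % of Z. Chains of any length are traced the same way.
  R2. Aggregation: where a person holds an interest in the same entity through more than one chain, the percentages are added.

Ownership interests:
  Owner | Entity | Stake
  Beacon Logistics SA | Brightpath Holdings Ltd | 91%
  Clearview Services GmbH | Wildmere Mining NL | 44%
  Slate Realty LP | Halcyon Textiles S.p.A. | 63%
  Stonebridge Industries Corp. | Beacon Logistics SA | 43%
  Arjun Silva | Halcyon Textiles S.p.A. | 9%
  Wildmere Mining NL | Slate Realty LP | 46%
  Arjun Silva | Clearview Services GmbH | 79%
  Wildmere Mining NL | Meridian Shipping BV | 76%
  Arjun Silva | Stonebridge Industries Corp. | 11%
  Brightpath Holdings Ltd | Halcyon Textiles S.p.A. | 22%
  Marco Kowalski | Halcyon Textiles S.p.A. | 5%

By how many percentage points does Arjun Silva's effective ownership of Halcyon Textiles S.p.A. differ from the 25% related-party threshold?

4.979606

Chain via Clearview Services GmbH → Wildmere Mining NL → Slate Realty LP (R1): 79% × 44% × 46% × 63% = 10.073448% of Halcyon Textiles S.p.A.
Chain via Stonebridge Industries Corp. → Beacon Logistics SA → Brightpath Holdings Ltd (R1): 11% × 43% × 91% × 22% = 0.946946% of Halcyon Textiles S.p.A.
Direct interest in Halcyon Textiles S.p.A: 9%.
Aggregating (R2): 10.073448% + 0.946946% + 9% = 20.020394%.
20.020394% falls short of the 25% threshold by 4.979606 percentage points.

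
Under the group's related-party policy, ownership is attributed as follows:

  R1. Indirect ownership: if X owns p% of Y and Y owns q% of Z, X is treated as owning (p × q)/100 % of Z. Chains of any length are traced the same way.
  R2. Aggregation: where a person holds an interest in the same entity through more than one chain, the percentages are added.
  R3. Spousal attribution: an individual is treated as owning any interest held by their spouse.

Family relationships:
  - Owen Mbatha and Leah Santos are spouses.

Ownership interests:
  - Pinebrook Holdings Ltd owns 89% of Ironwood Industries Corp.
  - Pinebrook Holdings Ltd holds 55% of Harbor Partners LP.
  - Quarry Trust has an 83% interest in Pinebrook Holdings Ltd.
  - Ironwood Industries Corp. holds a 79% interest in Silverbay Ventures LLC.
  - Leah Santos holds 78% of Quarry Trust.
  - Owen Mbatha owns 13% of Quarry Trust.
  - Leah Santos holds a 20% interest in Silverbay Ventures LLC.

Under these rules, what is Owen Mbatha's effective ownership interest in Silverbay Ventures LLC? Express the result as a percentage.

By spousal attribution (R3), Owen Mbatha is treated as also owning Leah Santos's interest in Quarry Trust, giving 13% + 78% = 91%.
By spousal attribution (R3), Owen Mbatha is treated as owning Leah Santos's 20% interest in Silverbay Ventures LLC.
Chain via Quarry Trust → Pinebrook Holdings Ltd → Ironwood Industries Corp. (R1): 91% × 83% × 89% × 79% = 53.105143% of Silverbay Ventures LLC.
Direct interest in Silverbay Ventures LLC: 20%.
Aggregating (R2): 53.105143% + 20% = 73.105143%.

73.105143%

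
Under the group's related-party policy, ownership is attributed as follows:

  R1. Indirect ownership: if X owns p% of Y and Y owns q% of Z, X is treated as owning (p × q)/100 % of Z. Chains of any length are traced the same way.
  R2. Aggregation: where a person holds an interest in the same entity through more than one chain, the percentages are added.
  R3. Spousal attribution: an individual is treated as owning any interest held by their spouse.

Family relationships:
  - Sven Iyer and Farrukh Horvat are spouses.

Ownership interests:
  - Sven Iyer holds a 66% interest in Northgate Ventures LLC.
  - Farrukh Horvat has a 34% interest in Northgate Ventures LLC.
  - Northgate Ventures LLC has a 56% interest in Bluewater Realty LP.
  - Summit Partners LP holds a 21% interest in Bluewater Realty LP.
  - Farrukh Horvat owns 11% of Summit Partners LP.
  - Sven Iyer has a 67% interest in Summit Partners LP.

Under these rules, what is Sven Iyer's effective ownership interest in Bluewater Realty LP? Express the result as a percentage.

By spousal attribution (R3), Sven Iyer is treated as also owning Farrukh Horvat's interest in Northgate Ventures LLC, giving 66% + 34% = 100%.
By spousal attribution (R3), Sven Iyer is treated as also owning Farrukh Horvat's interest in Summit Partners LP, giving 67% + 11% = 78%.
Chain via Northgate Ventures LLC (R1): 100% × 56% = 56% of Bluewater Realty LP.
Chain via Summit Partners LP (R1): 78% × 21% = 16.38% of Bluewater Realty LP.
Aggregating (R2): 56% + 16.38% = 72.38%.

72.38%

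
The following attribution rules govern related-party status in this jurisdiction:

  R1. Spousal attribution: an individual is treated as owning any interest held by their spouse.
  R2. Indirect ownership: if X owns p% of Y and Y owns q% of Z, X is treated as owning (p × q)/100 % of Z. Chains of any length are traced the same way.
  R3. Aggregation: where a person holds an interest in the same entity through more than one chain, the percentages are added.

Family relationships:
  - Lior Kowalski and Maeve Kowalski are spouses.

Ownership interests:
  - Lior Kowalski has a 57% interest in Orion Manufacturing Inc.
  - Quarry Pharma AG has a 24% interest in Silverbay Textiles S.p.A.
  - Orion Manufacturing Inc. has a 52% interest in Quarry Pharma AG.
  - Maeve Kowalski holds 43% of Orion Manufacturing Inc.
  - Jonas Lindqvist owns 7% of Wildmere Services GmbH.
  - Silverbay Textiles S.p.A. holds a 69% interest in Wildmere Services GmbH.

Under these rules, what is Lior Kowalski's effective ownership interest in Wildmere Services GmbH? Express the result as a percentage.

8.6112%

By spousal attribution (R1), Lior Kowalski is treated as also owning Maeve Kowalski's interest in Orion Manufacturing Inc, giving 57% + 43% = 100%.
Chain via Orion Manufacturing Inc. → Quarry Pharma AG → Silverbay Textiles S.p.A. (R2): 100% × 52% × 24% × 69% = 8.6112% of Wildmere Services GmbH.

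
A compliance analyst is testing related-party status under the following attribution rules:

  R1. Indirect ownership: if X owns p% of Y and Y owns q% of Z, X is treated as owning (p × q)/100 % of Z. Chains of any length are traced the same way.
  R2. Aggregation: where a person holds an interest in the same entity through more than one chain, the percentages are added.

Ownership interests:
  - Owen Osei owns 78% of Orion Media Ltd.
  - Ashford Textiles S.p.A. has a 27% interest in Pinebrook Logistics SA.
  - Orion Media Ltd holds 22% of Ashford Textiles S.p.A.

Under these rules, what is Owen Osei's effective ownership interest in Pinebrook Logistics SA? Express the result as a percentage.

4.6332%

Chain via Orion Media Ltd → Ashford Textiles S.p.A. (R1): 78% × 22% × 27% = 4.6332% of Pinebrook Logistics SA.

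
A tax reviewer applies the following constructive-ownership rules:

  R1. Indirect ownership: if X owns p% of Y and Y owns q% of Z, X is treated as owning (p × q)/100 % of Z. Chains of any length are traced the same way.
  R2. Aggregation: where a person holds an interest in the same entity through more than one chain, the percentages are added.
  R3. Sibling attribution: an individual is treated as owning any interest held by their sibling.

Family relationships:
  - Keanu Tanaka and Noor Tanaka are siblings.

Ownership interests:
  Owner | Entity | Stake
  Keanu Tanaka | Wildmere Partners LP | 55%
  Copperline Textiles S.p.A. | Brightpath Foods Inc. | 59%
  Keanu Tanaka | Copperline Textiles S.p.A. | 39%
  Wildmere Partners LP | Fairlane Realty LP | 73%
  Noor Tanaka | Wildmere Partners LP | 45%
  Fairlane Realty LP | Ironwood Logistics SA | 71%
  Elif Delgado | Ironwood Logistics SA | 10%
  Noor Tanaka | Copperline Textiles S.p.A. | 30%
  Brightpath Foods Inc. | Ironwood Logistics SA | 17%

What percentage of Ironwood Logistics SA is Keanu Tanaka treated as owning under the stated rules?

58.7507%

By sibling attribution (R3), Keanu Tanaka is treated as also owning Noor Tanaka's interest in Wildmere Partners LP, giving 55% + 45% = 100%.
By sibling attribution (R3), Keanu Tanaka is treated as also owning Noor Tanaka's interest in Copperline Textiles S.p.A, giving 39% + 30% = 69%.
Chain via Wildmere Partners LP → Fairlane Realty LP (R1): 100% × 73% × 71% = 51.83% of Ironwood Logistics SA.
Chain via Copperline Textiles S.p.A. → Brightpath Foods Inc. (R1): 69% × 59% × 17% = 6.9207% of Ironwood Logistics SA.
Aggregating (R2): 51.83% + 6.9207% = 58.7507%.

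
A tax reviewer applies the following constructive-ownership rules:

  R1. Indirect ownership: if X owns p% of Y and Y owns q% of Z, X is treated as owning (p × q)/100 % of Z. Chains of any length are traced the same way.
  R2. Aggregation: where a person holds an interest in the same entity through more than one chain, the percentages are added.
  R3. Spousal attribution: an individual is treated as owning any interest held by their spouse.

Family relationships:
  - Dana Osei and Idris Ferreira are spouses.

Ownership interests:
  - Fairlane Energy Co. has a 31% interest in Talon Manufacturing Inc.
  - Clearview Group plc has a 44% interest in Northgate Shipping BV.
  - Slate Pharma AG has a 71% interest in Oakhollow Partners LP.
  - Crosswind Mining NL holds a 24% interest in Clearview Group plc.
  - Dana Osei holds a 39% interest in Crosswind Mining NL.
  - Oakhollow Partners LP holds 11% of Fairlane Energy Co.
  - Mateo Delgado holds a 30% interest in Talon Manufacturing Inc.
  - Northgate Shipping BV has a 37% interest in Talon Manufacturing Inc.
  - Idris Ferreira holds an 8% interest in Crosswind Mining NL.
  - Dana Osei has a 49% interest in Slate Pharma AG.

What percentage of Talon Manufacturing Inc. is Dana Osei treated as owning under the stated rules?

3.022723%

By spousal attribution (R3), Dana Osei is treated as also owning Idris Ferreira's interest in Crosswind Mining NL, giving 39% + 8% = 47%.
Chain via Crosswind Mining NL → Clearview Group plc → Northgate Shipping BV (R1): 47% × 24% × 44% × 37% = 1.836384% of Talon Manufacturing Inc.
Chain via Slate Pharma AG → Oakhollow Partners LP → Fairlane Energy Co. (R1): 49% × 71% × 11% × 31% = 1.186339% of Talon Manufacturing Inc.
Aggregating (R2): 1.836384% + 1.186339% = 3.022723%.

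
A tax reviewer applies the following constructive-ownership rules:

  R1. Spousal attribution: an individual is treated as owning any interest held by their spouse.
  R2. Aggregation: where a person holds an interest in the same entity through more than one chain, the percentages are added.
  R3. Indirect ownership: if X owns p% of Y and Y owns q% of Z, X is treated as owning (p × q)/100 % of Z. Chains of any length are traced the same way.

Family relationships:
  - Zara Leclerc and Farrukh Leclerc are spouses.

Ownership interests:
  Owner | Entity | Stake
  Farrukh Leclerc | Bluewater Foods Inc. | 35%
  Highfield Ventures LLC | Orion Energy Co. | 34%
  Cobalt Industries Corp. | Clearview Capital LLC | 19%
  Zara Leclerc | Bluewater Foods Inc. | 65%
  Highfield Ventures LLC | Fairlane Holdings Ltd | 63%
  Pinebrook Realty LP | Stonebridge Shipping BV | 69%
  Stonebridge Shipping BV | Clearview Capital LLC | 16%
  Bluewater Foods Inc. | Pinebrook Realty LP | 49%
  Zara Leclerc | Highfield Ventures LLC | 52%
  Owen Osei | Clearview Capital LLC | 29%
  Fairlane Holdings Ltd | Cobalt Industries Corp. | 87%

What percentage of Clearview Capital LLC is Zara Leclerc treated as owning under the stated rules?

10.824828%

By spousal attribution (R1), Zara Leclerc is treated as also owning Farrukh Leclerc's interest in Bluewater Foods Inc, giving 65% + 35% = 100%.
Chain via Highfield Ventures LLC → Fairlane Holdings Ltd → Cobalt Industries Corp. (R3): 52% × 63% × 87% × 19% = 5.415228% of Clearview Capital LLC.
Chain via Bluewater Foods Inc. → Pinebrook Realty LP → Stonebridge Shipping BV (R3): 100% × 49% × 69% × 16% = 5.4096% of Clearview Capital LLC.
Aggregating (R2): 5.415228% + 5.4096% = 10.824828%.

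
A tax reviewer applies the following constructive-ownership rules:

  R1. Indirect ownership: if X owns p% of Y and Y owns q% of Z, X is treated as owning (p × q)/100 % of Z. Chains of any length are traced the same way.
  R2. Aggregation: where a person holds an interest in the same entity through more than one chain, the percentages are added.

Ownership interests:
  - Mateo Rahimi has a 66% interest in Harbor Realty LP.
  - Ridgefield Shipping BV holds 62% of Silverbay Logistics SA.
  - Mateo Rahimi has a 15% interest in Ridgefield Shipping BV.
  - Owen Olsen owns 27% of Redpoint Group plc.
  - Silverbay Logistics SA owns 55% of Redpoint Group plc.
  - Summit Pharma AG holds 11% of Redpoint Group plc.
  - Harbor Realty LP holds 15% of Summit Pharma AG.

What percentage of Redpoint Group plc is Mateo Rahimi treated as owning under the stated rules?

Chain via Harbor Realty LP → Summit Pharma AG (R1): 66% × 15% × 11% = 1.089% of Redpoint Group plc.
Chain via Ridgefield Shipping BV → Silverbay Logistics SA (R1): 15% × 62% × 55% = 5.115% of Redpoint Group plc.
Aggregating (R2): 1.089% + 5.115% = 6.204%.

6.204%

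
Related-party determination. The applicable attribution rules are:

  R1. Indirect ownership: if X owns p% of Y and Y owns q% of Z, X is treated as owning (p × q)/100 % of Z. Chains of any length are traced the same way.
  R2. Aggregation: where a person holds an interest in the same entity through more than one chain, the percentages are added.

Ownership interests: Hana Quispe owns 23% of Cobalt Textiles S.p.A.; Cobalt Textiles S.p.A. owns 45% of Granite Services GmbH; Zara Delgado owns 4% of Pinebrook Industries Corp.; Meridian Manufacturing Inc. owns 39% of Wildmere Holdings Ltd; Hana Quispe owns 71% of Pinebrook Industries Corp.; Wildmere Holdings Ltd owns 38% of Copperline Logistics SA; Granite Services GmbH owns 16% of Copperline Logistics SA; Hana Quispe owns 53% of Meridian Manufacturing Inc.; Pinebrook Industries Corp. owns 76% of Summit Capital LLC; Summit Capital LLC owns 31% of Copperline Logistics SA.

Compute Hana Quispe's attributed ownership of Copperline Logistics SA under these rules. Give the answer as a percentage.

26.2382%

Chain via Meridian Manufacturing Inc. → Wildmere Holdings Ltd (R1): 53% × 39% × 38% = 7.8546% of Copperline Logistics SA.
Chain via Pinebrook Industries Corp. → Summit Capital LLC (R1): 71% × 76% × 31% = 16.7276% of Copperline Logistics SA.
Chain via Cobalt Textiles S.p.A. → Granite Services GmbH (R1): 23% × 45% × 16% = 1.656% of Copperline Logistics SA.
Aggregating (R2): 7.8546% + 16.7276% + 1.656% = 26.2382%.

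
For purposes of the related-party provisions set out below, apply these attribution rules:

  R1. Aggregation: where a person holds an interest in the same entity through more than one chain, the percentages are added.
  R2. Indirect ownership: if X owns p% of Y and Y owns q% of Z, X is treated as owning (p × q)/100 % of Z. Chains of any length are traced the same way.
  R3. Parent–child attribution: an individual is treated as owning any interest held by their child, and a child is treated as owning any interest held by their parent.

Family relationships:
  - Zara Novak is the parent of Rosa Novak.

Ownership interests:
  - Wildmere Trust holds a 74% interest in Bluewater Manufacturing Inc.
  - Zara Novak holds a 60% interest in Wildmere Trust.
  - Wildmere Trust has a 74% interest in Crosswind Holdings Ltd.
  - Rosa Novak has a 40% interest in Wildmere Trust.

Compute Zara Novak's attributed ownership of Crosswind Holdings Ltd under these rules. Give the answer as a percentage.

By parent–child attribution (R3), Zara Novak is treated as also owning Rosa Novak's interest in Wildmere Trust, giving 60% + 40% = 100%.
Chain via Wildmere Trust (R2): 100% × 74% = 74% of Crosswind Holdings Ltd.

74%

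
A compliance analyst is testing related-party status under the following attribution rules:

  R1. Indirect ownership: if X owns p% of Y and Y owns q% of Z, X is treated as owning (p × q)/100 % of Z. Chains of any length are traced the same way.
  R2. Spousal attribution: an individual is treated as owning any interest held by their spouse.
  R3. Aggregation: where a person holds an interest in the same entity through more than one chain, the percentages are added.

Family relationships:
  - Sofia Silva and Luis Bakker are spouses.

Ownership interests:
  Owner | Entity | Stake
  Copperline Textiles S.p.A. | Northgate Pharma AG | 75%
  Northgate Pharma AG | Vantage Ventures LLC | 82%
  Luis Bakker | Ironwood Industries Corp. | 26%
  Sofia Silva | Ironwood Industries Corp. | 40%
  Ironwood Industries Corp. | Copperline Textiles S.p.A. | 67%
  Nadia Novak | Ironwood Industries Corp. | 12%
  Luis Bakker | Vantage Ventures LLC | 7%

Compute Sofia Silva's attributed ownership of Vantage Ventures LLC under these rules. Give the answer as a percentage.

34.1953%

By spousal attribution (R2), Sofia Silva is treated as also owning Luis Bakker's interest in Ironwood Industries Corp, giving 40% + 26% = 66%.
By spousal attribution (R2), Sofia Silva is treated as owning Luis Bakker's 7% interest in Vantage Ventures LLC.
Chain via Ironwood Industries Corp. → Copperline Textiles S.p.A. → Northgate Pharma AG (R1): 66% × 67% × 75% × 82% = 27.1953% of Vantage Ventures LLC.
Direct interest in Vantage Ventures LLC: 7%.
Aggregating (R3): 27.1953% + 7% = 34.1953%.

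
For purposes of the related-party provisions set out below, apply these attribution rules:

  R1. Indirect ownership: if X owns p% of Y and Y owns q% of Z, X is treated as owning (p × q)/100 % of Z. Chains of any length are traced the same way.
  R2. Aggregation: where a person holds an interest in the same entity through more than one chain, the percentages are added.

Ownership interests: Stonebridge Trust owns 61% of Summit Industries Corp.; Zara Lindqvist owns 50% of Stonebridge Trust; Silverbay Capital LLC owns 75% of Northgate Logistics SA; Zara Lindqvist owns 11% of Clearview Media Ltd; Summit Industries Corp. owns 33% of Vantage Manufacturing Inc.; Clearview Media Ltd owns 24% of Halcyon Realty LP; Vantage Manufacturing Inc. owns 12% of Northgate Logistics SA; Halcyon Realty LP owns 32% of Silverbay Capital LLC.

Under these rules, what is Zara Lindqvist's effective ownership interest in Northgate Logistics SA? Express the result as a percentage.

1.8414%

Chain via Clearview Media Ltd → Halcyon Realty LP → Silverbay Capital LLC (R1): 11% × 24% × 32% × 75% = 0.6336% of Northgate Logistics SA.
Chain via Stonebridge Trust → Summit Industries Corp. → Vantage Manufacturing Inc. (R1): 50% × 61% × 33% × 12% = 1.2078% of Northgate Logistics SA.
Aggregating (R2): 0.6336% + 1.2078% = 1.8414%.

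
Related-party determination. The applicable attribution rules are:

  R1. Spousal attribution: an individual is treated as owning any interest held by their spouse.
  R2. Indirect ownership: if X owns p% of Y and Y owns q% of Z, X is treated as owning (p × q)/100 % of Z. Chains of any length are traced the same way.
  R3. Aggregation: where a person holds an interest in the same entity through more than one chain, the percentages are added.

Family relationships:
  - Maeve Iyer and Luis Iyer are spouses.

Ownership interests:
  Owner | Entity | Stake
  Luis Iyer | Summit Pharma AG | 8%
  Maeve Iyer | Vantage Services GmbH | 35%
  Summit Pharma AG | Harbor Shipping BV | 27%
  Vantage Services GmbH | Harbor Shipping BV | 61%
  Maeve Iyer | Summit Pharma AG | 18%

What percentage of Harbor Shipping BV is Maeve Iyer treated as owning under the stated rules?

By spousal attribution (R1), Maeve Iyer is treated as also owning Luis Iyer's interest in Summit Pharma AG, giving 18% + 8% = 26%.
Chain via Vantage Services GmbH (R2): 35% × 61% = 21.35% of Harbor Shipping BV.
Chain via Summit Pharma AG (R2): 26% × 27% = 7.02% of Harbor Shipping BV.
Aggregating (R3): 21.35% + 7.02% = 28.37%.

28.37%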